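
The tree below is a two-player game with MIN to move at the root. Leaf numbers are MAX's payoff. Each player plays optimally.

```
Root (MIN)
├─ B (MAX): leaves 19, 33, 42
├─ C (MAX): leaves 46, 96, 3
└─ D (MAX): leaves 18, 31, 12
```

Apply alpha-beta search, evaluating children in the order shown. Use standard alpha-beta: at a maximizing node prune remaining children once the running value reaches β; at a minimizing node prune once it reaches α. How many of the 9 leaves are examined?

B [α=-∞,β=+∞]: v=42
C [α=-∞,β=42]: v=46 after child 1 ≥ β → β-cutoff, skip 2
D [α=-∞,β=42]: v=31
Root [α=-∞,β=+∞]: v=31
Leaves evaluated: 7 of 9.

7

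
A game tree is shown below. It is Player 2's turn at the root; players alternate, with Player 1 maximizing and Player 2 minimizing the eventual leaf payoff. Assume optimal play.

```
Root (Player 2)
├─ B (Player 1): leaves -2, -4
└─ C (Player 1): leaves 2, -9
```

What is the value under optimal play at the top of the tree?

-2

B (Player 1): max(-2, -4) = -2
C (Player 1): max(2, -9) = 2
Root (Player 2): min(-2, 2) = -2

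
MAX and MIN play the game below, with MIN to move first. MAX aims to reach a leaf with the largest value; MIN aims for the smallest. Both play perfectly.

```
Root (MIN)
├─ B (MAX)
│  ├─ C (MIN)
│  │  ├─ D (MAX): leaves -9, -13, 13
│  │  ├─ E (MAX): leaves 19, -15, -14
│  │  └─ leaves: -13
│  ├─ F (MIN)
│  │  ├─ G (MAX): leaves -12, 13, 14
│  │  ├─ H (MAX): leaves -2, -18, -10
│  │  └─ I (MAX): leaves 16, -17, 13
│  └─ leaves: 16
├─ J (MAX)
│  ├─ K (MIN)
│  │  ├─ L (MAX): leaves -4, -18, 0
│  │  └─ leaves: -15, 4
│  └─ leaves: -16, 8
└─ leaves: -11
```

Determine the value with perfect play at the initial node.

-11

D (MAX): max(-9, -13, 13) = 13
E (MAX): max(19, -15, -14) = 19
C (MIN): min(13, 19, -13) = -13
G (MAX): max(-12, 13, 14) = 14
H (MAX): max(-2, -18, -10) = -2
I (MAX): max(16, -17, 13) = 16
F (MIN): min(14, -2, 16) = -2
B (MAX): max(-13, -2, 16) = 16
L (MAX): max(-4, -18, 0) = 0
K (MIN): min(0, -15, 4) = -15
J (MAX): max(-15, -16, 8) = 8
Root (MIN): min(16, 8, -11) = -11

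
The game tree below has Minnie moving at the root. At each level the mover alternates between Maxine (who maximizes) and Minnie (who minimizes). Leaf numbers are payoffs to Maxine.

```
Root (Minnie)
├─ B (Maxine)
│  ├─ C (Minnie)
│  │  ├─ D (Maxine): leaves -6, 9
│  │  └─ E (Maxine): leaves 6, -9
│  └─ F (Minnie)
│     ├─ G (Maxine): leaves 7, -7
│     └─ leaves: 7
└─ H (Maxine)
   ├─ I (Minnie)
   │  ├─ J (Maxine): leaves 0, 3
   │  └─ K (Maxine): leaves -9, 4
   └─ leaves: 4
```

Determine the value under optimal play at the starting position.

D (Maxine): max(-6, 9) = 9
E (Maxine): max(6, -9) = 6
C (Minnie): min(9, 6) = 6
G (Maxine): max(7, -7) = 7
F (Minnie): min(7, 7) = 7
B (Maxine): max(6, 7) = 7
J (Maxine): max(0, 3) = 3
K (Maxine): max(-9, 4) = 4
I (Minnie): min(3, 4) = 3
H (Maxine): max(3, 4) = 4
Root (Minnie): min(7, 4) = 4

4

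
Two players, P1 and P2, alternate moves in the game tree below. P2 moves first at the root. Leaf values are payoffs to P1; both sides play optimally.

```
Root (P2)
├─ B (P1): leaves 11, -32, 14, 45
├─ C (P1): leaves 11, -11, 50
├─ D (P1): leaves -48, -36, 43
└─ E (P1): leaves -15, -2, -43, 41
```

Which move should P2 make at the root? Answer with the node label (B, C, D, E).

B (P1): max(11, -32, 14, 45) = 45
C (P1): max(11, -11, 50) = 50
D (P1): max(-48, -36, 43) = 43
E (P1): max(-15, -2, -43, 41) = 41
Root (P2): min(45, 50, 43, 41) = 41
P2 picks the child with the lowest value: E (value 41).

E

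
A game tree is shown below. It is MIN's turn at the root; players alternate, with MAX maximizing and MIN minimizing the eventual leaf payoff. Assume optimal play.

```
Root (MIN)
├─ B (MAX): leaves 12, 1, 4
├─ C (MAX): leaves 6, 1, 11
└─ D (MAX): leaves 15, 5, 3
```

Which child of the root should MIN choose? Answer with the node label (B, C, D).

C

B (MAX): max(12, 1, 4) = 12
C (MAX): max(6, 1, 11) = 11
D (MAX): max(15, 5, 3) = 15
Root (MIN): min(12, 11, 15) = 11
MIN picks the child with the lowest value: C (value 11).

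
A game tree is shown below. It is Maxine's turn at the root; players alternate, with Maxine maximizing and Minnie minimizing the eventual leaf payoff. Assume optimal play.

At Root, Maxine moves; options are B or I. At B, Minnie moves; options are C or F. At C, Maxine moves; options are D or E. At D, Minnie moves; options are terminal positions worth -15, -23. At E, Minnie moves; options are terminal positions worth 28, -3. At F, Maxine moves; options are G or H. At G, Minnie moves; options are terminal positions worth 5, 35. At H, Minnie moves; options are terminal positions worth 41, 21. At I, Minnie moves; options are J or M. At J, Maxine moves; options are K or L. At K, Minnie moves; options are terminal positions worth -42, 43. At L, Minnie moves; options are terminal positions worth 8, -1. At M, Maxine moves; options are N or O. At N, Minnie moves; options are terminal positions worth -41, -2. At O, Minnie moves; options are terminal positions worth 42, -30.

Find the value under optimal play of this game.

-3

D (Minnie): min(-15, -23) = -23
E (Minnie): min(28, -3) = -3
C (Maxine): max(-23, -3) = -3
G (Minnie): min(5, 35) = 5
H (Minnie): min(41, 21) = 21
F (Maxine): max(5, 21) = 21
B (Minnie): min(-3, 21) = -3
K (Minnie): min(-42, 43) = -42
L (Minnie): min(8, -1) = -1
J (Maxine): max(-42, -1) = -1
N (Minnie): min(-41, -2) = -41
O (Minnie): min(42, -30) = -30
M (Maxine): max(-41, -30) = -30
I (Minnie): min(-1, -30) = -30
Root (Maxine): max(-3, -30) = -3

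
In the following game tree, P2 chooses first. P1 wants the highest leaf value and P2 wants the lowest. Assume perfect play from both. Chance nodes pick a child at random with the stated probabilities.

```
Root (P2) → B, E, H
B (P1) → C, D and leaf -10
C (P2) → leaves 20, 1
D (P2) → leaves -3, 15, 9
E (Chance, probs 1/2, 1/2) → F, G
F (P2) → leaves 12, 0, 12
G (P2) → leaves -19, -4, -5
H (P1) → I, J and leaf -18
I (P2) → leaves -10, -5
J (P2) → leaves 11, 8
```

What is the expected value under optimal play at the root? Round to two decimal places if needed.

C (P2): min(20, 1) = 1
D (P2): min(-3, 15, 9) = -3
B (P1): max(1, -3, -10) = 1
F (P2): min(12, 0, 12) = 0
G (P2): min(-19, -4, -5) = -19
E (Chance): 1/2·0 + 1/2·-19 = -9.5
I (P2): min(-10, -5) = -10
J (P2): min(11, 8) = 8
H (P1): max(-10, 8, -18) = 8
Root (P2): min(1, -9.5, 8) = -9.5

-9.5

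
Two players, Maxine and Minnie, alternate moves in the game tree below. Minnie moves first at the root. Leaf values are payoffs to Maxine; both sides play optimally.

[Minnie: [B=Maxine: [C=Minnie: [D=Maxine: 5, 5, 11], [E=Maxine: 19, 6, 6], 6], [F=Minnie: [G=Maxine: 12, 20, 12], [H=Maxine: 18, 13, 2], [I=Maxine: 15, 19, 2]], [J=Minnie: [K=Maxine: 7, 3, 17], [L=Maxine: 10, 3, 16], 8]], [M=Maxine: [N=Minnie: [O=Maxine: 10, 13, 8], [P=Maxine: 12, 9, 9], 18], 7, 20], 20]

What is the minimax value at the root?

D (Maxine): max(5, 5, 11) = 11
E (Maxine): max(19, 6, 6) = 19
C (Minnie): min(11, 19, 6) = 6
G (Maxine): max(12, 20, 12) = 20
H (Maxine): max(18, 13, 2) = 18
I (Maxine): max(15, 19, 2) = 19
F (Minnie): min(20, 18, 19) = 18
K (Maxine): max(7, 3, 17) = 17
L (Maxine): max(10, 3, 16) = 16
J (Minnie): min(17, 16, 8) = 8
B (Maxine): max(6, 18, 8) = 18
O (Maxine): max(10, 13, 8) = 13
P (Maxine): max(12, 9, 9) = 12
N (Minnie): min(13, 12, 18) = 12
M (Maxine): max(12, 7, 20) = 20
Root (Minnie): min(18, 20, 20) = 18

18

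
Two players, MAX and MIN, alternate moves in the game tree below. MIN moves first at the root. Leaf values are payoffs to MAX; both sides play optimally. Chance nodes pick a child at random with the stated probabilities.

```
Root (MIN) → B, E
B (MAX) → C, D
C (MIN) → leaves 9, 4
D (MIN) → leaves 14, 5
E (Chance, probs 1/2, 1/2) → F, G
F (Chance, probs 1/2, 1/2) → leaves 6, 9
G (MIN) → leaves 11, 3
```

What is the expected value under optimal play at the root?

5

C (MIN): min(9, 4) = 4
D (MIN): min(14, 5) = 5
B (MAX): max(4, 5) = 5
F (Chance): 1/2·6 + 1/2·9 = 7.5
G (MIN): min(11, 3) = 3
E (Chance): 1/2·7.5 + 1/2·3 = 5.25
Root (MIN): min(5, 5.25) = 5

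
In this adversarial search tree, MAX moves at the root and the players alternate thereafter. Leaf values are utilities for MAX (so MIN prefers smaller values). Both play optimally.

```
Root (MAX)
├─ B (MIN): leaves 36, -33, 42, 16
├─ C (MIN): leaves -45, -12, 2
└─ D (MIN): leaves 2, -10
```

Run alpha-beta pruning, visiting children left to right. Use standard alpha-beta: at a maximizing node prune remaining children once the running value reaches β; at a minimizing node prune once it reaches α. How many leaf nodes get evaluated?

B [α=-∞,β=+∞]: v=-33
C [α=-33,β=+∞]: v=-45 after child 1 ≤ α → α-cutoff, skip 2
D [α=-33,β=+∞]: v=-10
Root [α=-∞,β=+∞]: v=-10
Leaves evaluated: 7 of 9.

7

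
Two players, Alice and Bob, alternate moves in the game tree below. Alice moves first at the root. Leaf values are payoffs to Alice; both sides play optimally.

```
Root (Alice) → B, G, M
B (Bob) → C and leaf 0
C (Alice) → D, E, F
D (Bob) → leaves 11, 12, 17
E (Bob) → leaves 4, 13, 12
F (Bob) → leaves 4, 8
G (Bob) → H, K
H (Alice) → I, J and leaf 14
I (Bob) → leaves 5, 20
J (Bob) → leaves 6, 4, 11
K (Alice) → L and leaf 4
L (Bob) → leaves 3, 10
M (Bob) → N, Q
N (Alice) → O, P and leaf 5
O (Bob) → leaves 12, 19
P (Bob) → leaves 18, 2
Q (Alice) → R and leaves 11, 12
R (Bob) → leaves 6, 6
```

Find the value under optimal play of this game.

12

D (Bob): min(11, 12, 17) = 11
E (Bob): min(4, 13, 12) = 4
F (Bob): min(4, 8) = 4
C (Alice): max(11, 4, 4) = 11
B (Bob): min(11, 0) = 0
I (Bob): min(5, 20) = 5
J (Bob): min(6, 4, 11) = 4
H (Alice): max(5, 4, 14) = 14
L (Bob): min(3, 10) = 3
K (Alice): max(3, 4) = 4
G (Bob): min(14, 4) = 4
O (Bob): min(12, 19) = 12
P (Bob): min(18, 2) = 2
N (Alice): max(12, 2, 5) = 12
R (Bob): min(6, 6) = 6
Q (Alice): max(6, 11, 12) = 12
M (Bob): min(12, 12) = 12
Root (Alice): max(0, 4, 12) = 12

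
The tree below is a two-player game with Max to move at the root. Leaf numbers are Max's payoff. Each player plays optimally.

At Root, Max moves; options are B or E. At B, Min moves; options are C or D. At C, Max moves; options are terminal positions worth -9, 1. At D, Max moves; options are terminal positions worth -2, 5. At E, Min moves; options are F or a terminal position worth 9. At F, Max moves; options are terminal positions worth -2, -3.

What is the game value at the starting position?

C (Max): max(-9, 1) = 1
D (Max): max(-2, 5) = 5
B (Min): min(1, 5) = 1
F (Max): max(-2, -3) = -2
E (Min): min(-2, 9) = -2
Root (Max): max(1, -2) = 1

1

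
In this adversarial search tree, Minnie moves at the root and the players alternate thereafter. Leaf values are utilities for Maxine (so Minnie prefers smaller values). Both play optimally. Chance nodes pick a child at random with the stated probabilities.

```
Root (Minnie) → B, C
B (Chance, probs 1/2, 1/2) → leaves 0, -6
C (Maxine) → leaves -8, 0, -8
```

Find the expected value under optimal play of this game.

B (Chance): 1/2·0 + 1/2·-6 = -3
C (Maxine): max(-8, 0, -8) = 0
Root (Minnie): min(-3, 0) = -3

-3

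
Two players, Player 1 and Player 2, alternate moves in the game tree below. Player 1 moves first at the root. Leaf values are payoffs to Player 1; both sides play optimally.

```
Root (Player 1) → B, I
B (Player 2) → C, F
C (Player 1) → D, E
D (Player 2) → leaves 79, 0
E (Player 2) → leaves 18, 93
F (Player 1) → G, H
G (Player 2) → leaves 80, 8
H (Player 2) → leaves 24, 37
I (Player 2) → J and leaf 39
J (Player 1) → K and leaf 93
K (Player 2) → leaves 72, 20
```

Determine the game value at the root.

39

D (Player 2): min(79, 0) = 0
E (Player 2): min(18, 93) = 18
C (Player 1): max(0, 18) = 18
G (Player 2): min(80, 8) = 8
H (Player 2): min(24, 37) = 24
F (Player 1): max(8, 24) = 24
B (Player 2): min(18, 24) = 18
K (Player 2): min(72, 20) = 20
J (Player 1): max(20, 93) = 93
I (Player 2): min(93, 39) = 39
Root (Player 1): max(18, 39) = 39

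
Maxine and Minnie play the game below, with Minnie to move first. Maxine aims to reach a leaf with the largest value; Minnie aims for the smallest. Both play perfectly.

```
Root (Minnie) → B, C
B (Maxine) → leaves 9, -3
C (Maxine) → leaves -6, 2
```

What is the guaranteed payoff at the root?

B (Maxine): max(9, -3) = 9
C (Maxine): max(-6, 2) = 2
Root (Minnie): min(9, 2) = 2

2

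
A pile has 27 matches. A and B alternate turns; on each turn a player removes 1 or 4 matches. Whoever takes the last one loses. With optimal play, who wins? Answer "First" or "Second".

Compute winning (W) and losing (L) positions by backward induction:
i:   0  1  2  3  4  5  6  7  8  9 10 11 12 13 14 15 16 17 18 19 20 21 22 23 24 25 26 27
     W  L  W  L  W  W  L  W  L  W  W  L  W  L  W  W  L  W  L  W  W  L  W  L  W  W  L  W
Position 27 is W, so the first player wins.

First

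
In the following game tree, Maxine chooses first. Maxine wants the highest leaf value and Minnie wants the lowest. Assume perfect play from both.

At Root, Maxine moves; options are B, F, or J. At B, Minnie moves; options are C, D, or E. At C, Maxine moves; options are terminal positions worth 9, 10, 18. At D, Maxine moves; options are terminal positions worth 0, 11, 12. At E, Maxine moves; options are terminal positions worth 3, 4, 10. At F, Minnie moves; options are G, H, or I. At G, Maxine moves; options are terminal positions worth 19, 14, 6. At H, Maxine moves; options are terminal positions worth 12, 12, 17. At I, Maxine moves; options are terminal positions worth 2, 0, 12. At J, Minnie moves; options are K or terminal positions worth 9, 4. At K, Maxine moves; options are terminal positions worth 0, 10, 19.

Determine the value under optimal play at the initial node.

C (Maxine): max(9, 10, 18) = 18
D (Maxine): max(0, 11, 12) = 12
E (Maxine): max(3, 4, 10) = 10
B (Minnie): min(18, 12, 10) = 10
G (Maxine): max(19, 14, 6) = 19
H (Maxine): max(12, 12, 17) = 17
I (Maxine): max(2, 0, 12) = 12
F (Minnie): min(19, 17, 12) = 12
K (Maxine): max(0, 10, 19) = 19
J (Minnie): min(19, 9, 4) = 4
Root (Maxine): max(10, 12, 4) = 12

12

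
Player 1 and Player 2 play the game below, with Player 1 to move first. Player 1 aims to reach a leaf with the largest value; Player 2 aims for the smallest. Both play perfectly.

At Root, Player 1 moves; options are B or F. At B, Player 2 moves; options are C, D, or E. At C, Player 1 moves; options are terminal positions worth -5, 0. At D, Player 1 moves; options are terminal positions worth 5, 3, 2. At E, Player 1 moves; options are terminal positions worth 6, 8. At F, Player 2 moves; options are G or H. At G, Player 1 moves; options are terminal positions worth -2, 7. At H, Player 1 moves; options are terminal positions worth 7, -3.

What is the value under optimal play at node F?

7

G: max(-2, 7) = 7
H: max(7, -3) = 7
F: min(7, 7) = 7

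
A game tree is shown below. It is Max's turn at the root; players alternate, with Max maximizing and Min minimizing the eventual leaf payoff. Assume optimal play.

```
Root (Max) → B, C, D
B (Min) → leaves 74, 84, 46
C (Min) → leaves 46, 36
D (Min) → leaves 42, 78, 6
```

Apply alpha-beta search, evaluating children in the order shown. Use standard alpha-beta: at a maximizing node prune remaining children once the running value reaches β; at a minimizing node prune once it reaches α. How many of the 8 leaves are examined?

B [α=-∞,β=+∞]: v=46
C [α=46,β=+∞]: v=46 after child 1 ≤ α → α-cutoff, skip 1
D [α=46,β=+∞]: v=42 after child 1 ≤ α → α-cutoff, skip 2
Root [α=-∞,β=+∞]: v=46
Leaves evaluated: 5 of 8.

5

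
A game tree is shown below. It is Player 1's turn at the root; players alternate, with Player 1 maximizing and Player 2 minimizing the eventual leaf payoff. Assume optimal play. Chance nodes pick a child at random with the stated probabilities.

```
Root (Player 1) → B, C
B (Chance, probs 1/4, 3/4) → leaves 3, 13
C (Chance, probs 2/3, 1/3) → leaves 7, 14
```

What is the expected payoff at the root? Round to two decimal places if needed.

B (Chance): 1/4·3 + 3/4·13 = 10.5
C (Chance): 2/3·7 + 1/3·14 = 9.33
Root (Player 1): max(10.5, 9.33) = 10.5

10.5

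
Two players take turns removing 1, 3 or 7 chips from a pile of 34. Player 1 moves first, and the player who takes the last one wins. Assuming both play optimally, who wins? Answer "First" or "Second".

Second

i:   0  1  2  3  4  5  6  7  8  9 10 11 12 13 14 15 16 17 18 19 20 21 22 23 24 25 26 27 28 29 30 31 32 33 34
     L  W  L  W  L  W  L  W  L  W  L  W  L  W  L  W  L  W  L  W  L  W  L  W  L  W  L  W  L  W  L  W  L  W  L
Position 34 is L, so the second player wins.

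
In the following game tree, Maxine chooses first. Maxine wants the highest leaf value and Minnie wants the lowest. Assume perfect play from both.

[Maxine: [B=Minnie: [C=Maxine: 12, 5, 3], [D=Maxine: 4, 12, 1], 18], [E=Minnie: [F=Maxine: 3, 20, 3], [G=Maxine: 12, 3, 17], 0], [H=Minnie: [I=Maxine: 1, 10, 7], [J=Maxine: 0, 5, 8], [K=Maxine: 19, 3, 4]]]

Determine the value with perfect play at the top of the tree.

12

C (Maxine): max(12, 5, 3) = 12
D (Maxine): max(4, 12, 1) = 12
B (Minnie): min(12, 12, 18) = 12
F (Maxine): max(3, 20, 3) = 20
G (Maxine): max(12, 3, 17) = 17
E (Minnie): min(20, 17, 0) = 0
I (Maxine): max(1, 10, 7) = 10
J (Maxine): max(0, 5, 8) = 8
K (Maxine): max(19, 3, 4) = 19
H (Minnie): min(10, 8, 19) = 8
Root (Maxine): max(12, 0, 8) = 12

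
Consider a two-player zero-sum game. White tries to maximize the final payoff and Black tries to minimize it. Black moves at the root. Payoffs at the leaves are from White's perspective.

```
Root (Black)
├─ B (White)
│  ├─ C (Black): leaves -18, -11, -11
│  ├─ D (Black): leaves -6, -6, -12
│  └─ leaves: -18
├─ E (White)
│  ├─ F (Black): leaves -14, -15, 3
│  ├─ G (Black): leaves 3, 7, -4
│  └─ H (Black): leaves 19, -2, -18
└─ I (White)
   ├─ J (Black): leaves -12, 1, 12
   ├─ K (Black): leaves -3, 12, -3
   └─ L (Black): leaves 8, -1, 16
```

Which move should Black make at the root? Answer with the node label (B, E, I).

C (Black): min(-18, -11, -11) = -18
D (Black): min(-6, -6, -12) = -12
B (White): max(-18, -12, -18) = -12
F (Black): min(-14, -15, 3) = -15
G (Black): min(3, 7, -4) = -4
H (Black): min(19, -2, -18) = -18
E (White): max(-15, -4, -18) = -4
J (Black): min(-12, 1, 12) = -12
K (Black): min(-3, 12, -3) = -3
L (Black): min(8, -1, 16) = -1
I (White): max(-12, -3, -1) = -1
Root (Black): min(-12, -4, -1) = -12
Black picks the child with the lowest value: B (value -12).

B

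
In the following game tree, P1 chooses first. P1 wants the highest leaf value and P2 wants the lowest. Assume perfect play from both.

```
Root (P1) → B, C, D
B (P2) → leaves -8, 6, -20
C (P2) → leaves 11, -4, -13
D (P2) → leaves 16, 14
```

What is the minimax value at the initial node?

B (P2): min(-8, 6, -20) = -20
C (P2): min(11, -4, -13) = -13
D (P2): min(16, 14) = 14
Root (P1): max(-20, -13, 14) = 14

14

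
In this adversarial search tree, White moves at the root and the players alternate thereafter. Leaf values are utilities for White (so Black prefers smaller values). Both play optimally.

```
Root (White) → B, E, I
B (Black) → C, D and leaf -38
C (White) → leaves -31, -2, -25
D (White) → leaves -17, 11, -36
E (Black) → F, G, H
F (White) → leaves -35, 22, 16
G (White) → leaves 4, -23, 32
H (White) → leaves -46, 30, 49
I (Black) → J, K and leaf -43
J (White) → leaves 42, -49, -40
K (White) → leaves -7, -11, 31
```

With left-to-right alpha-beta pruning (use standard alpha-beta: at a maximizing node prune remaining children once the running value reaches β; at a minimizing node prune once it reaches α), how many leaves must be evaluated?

21

C [α=-∞,β=+∞]: v=-2
D [α=-∞,β=-2]: v=11 after child 2 ≥ β → β-cutoff, skip 1
B [α=-∞,β=+∞]: v=-38
F [α=-38,β=+∞]: v=22
G [α=-38,β=22]: v=32
H [α=-38,β=22]: v=30 after child 2 ≥ β → β-cutoff, skip 1
E [α=-38,β=+∞]: v=22
J [α=22,β=+∞]: v=42
K [α=22,β=42]: v=31
I [α=22,β=+∞]: v=-43
Root [α=-∞,β=+∞]: v=22
Leaves evaluated: 21 of 23.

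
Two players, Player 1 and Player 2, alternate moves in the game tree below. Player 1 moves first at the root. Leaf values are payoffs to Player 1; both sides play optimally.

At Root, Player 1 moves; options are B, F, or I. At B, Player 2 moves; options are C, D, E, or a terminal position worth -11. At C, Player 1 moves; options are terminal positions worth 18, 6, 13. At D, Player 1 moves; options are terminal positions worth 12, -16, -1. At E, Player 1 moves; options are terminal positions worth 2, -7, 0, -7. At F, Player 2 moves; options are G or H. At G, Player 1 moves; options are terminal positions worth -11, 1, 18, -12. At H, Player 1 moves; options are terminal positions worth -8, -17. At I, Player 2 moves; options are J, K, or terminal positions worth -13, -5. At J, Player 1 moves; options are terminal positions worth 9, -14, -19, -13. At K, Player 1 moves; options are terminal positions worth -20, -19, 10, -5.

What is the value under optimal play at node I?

-13

J: max(9, -14, -19, -13) = 9
K: max(-20, -19, 10, -5) = 10
I: min(9, 10, -13, -5) = -13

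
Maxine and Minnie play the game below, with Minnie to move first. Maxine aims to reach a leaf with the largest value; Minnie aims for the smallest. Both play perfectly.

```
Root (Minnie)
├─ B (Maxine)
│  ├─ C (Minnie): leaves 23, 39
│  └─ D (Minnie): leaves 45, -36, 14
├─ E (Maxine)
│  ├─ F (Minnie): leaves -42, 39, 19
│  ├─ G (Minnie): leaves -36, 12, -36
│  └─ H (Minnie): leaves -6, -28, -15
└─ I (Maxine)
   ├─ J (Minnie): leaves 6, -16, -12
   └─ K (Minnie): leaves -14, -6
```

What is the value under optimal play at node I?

-14

J: min(6, -16, -12) = -16
K: min(-14, -6) = -14
I: max(-16, -14) = -14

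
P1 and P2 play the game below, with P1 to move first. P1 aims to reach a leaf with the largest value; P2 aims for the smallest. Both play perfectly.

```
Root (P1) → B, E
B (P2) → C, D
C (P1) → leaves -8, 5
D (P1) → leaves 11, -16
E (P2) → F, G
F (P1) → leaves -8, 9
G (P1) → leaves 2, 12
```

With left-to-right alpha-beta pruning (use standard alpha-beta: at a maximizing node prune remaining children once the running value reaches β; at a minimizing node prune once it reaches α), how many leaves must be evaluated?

C [α=-∞,β=+∞]: v=5
D [α=-∞,β=5]: v=11 after child 1 ≥ β → β-cutoff, skip 1
B [α=-∞,β=+∞]: v=5
F [α=5,β=+∞]: v=9
G [α=5,β=9]: v=12
E [α=5,β=+∞]: v=9
Root [α=-∞,β=+∞]: v=9
Leaves evaluated: 7 of 8.

7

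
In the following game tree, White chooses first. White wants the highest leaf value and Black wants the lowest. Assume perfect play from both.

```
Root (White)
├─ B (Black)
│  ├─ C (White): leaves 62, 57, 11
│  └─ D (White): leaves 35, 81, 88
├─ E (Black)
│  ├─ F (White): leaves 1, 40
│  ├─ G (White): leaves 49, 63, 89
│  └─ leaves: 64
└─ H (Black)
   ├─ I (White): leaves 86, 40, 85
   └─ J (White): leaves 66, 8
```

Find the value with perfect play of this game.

66

C (White): max(62, 57, 11) = 62
D (White): max(35, 81, 88) = 88
B (Black): min(62, 88) = 62
F (White): max(1, 40) = 40
G (White): max(49, 63, 89) = 89
E (Black): min(40, 89, 64) = 40
I (White): max(86, 40, 85) = 86
J (White): max(66, 8) = 66
H (Black): min(86, 66) = 66
Root (White): max(62, 40, 66) = 66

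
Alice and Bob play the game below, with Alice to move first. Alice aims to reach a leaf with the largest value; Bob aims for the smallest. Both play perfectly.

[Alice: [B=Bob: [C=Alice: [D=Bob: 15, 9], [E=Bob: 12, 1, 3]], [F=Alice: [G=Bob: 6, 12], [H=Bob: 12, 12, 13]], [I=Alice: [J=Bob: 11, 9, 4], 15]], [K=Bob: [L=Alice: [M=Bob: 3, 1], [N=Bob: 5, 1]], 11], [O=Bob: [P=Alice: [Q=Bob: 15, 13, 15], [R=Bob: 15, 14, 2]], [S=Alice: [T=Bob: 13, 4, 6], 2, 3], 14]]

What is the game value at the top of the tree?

9

D (Bob): min(15, 9) = 9
E (Bob): min(12, 1, 3) = 1
C (Alice): max(9, 1) = 9
G (Bob): min(6, 12) = 6
H (Bob): min(12, 12, 13) = 12
F (Alice): max(6, 12) = 12
J (Bob): min(11, 9, 4) = 4
I (Alice): max(4, 15) = 15
B (Bob): min(9, 12, 15) = 9
M (Bob): min(3, 1) = 1
N (Bob): min(5, 1) = 1
L (Alice): max(1, 1) = 1
K (Bob): min(1, 11) = 1
Q (Bob): min(15, 13, 15) = 13
R (Bob): min(15, 14, 2) = 2
P (Alice): max(13, 2) = 13
T (Bob): min(13, 4, 6) = 4
S (Alice): max(4, 2, 3) = 4
O (Bob): min(13, 4, 14) = 4
Root (Alice): max(9, 1, 4) = 9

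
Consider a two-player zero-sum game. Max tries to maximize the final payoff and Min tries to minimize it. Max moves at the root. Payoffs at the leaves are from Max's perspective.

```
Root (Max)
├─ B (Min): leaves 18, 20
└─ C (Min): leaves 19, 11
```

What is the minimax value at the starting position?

18

B (Min): min(18, 20) = 18
C (Min): min(19, 11) = 11
Root (Max): max(18, 11) = 18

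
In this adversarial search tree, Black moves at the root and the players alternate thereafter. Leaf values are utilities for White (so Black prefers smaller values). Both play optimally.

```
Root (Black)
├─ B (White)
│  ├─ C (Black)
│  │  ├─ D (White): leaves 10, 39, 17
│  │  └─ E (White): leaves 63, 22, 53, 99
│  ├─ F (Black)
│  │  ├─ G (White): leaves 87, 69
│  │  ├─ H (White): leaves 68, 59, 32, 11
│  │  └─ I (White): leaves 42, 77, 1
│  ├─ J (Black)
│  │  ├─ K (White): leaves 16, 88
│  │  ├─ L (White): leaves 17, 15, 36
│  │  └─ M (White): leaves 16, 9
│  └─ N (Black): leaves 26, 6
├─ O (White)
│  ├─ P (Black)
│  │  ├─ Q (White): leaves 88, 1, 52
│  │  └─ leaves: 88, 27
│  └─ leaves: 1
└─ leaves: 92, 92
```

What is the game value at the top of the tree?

27

D (White): max(10, 39, 17) = 39
E (White): max(63, 22, 53, 99) = 99
C (Black): min(39, 99) = 39
G (White): max(87, 69) = 87
H (White): max(68, 59, 32, 11) = 68
I (White): max(42, 77, 1) = 77
F (Black): min(87, 68, 77) = 68
K (White): max(16, 88) = 88
L (White): max(17, 15, 36) = 36
M (White): max(16, 9) = 16
J (Black): min(88, 36, 16) = 16
N (Black): min(26, 6) = 6
B (White): max(39, 68, 16, 6) = 68
Q (White): max(88, 1, 52) = 88
P (Black): min(88, 88, 27) = 27
O (White): max(27, 1) = 27
Root (Black): min(68, 27, 92, 92) = 27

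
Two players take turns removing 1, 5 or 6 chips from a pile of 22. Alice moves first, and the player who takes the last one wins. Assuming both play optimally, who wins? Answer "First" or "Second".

Compute winning (W) and losing (L) positions by backward induction:
i:   0  1  2  3  4  5  6  7  8  9 10 11 12 13 14 15 16 17 18 19 20 21 22
     L  W  L  W  L  W  W  W  W  W  W  L  W  L  W  L  W  W  W  W  W  W  L
Position 22 is L, so the second player wins.

Second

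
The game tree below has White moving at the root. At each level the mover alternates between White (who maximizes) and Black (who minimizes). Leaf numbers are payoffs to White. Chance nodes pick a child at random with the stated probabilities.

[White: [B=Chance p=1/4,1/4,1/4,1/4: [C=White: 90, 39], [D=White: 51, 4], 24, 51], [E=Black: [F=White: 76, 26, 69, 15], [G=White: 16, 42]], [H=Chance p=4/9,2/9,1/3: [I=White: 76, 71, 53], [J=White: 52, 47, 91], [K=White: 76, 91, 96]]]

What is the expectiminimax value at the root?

C (White): max(90, 39) = 90
D (White): max(51, 4) = 51
B (Chance): 1/4·90 + 1/4·51 + 1/4·24 + 1/4·51 = 54
F (White): max(76, 26, 69, 15) = 76
G (White): max(16, 42) = 42
E (Black): min(76, 42) = 42
I (White): max(76, 71, 53) = 76
J (White): max(52, 47, 91) = 91
K (White): max(76, 91, 96) = 96
H (Chance): 4/9·76 + 2/9·91 + 1/3·96 = 86
Root (White): max(54, 42, 86) = 86

86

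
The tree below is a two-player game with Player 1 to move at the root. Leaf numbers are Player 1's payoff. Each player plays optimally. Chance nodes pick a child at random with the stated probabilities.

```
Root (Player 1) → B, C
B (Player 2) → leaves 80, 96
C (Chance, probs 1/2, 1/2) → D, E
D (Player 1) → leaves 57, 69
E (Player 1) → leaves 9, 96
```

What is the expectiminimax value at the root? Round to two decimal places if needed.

B (Player 2): min(80, 96) = 80
D (Player 1): max(57, 69) = 69
E (Player 1): max(9, 96) = 96
C (Chance): 1/2·69 + 1/2·96 = 82.5
Root (Player 1): max(80, 82.5) = 82.5

82.5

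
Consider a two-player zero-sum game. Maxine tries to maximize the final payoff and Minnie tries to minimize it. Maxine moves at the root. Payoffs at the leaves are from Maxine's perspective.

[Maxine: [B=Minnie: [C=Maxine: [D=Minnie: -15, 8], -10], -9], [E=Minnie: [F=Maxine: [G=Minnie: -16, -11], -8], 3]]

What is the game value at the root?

D (Minnie): min(-15, 8) = -15
C (Maxine): max(-15, -10) = -10
B (Minnie): min(-10, -9) = -10
G (Minnie): min(-16, -11) = -16
F (Maxine): max(-16, -8) = -8
E (Minnie): min(-8, 3) = -8
Root (Maxine): max(-10, -8) = -8

-8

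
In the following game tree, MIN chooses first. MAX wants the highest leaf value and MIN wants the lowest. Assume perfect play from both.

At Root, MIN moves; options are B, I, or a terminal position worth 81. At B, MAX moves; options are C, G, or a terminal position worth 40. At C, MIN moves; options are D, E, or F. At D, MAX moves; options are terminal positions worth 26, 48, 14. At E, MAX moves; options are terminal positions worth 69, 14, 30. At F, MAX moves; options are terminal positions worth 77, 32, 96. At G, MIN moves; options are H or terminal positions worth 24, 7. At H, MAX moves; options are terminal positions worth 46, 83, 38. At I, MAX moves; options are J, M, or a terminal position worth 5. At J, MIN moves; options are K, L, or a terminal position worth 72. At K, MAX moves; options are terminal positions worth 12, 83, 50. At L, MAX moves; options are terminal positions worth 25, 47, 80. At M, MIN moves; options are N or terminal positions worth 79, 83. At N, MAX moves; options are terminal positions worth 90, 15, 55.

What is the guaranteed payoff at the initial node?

48

D (MAX): max(26, 48, 14) = 48
E (MAX): max(69, 14, 30) = 69
F (MAX): max(77, 32, 96) = 96
C (MIN): min(48, 69, 96) = 48
H (MAX): max(46, 83, 38) = 83
G (MIN): min(83, 24, 7) = 7
B (MAX): max(48, 7, 40) = 48
K (MAX): max(12, 83, 50) = 83
L (MAX): max(25, 47, 80) = 80
J (MIN): min(83, 80, 72) = 72
N (MAX): max(90, 15, 55) = 90
M (MIN): min(90, 79, 83) = 79
I (MAX): max(72, 79, 5) = 79
Root (MIN): min(48, 79, 81) = 48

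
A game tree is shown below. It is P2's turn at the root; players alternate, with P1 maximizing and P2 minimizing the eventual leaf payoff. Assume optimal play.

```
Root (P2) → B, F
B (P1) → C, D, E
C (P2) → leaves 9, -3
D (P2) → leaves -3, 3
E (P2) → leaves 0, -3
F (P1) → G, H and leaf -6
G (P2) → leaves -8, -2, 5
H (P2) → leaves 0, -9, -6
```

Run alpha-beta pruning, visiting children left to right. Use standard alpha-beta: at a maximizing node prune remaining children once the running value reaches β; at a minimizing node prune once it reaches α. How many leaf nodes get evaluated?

C [α=-∞,β=+∞]: v=-3
D [α=-3,β=+∞]: v=-3 after child 1 ≤ α → α-cutoff, skip 1
E [α=-3,β=+∞]: v=-3
B [α=-∞,β=+∞]: v=-3
G [α=-∞,β=-3]: v=-8
H [α=-8,β=-3]: v=-9 after child 2 ≤ α → α-cutoff, skip 1
F [α=-∞,β=-3]: v=-6
Root [α=-∞,β=+∞]: v=-6
Leaves evaluated: 11 of 13.

11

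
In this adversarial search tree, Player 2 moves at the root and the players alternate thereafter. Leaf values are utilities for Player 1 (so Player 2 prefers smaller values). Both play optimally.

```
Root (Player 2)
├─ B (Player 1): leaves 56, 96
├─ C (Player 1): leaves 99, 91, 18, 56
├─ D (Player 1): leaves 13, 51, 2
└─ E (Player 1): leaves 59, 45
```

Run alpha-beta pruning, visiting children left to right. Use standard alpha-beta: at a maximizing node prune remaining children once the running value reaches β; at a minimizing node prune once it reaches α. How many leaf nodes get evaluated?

B [α=-∞,β=+∞]: v=96
C [α=-∞,β=96]: v=99 after child 1 ≥ β → β-cutoff, skip 3
D [α=-∞,β=96]: v=51
E [α=-∞,β=51]: v=59 after child 1 ≥ β → β-cutoff, skip 1
Root [α=-∞,β=+∞]: v=51
Leaves evaluated: 7 of 11.

7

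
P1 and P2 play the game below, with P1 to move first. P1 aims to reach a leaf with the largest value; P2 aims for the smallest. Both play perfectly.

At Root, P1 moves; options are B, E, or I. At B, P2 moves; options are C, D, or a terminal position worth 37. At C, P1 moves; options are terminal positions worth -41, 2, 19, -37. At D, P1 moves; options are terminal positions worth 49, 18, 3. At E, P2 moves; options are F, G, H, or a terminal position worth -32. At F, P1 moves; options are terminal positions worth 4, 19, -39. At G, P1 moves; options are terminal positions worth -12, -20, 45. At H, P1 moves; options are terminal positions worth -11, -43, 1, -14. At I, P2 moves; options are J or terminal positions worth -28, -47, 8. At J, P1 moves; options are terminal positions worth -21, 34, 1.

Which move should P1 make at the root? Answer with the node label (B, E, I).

C (P1): max(-41, 2, 19, -37) = 19
D (P1): max(49, 18, 3) = 49
B (P2): min(19, 49, 37) = 19
F (P1): max(4, 19, -39) = 19
G (P1): max(-12, -20, 45) = 45
H (P1): max(-11, -43, 1, -14) = 1
E (P2): min(19, 45, 1, -32) = -32
J (P1): max(-21, 34, 1) = 34
I (P2): min(34, -28, -47, 8) = -47
Root (P1): max(19, -32, -47) = 19
P1 picks the child with the highest value: B (value 19).

B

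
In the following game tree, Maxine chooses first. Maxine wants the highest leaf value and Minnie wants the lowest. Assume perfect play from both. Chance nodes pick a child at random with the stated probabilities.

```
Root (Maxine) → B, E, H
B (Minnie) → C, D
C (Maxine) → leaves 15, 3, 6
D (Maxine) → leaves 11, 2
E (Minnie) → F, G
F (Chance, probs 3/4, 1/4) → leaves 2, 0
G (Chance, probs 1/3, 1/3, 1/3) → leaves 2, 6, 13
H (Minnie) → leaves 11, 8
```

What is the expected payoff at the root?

C (Maxine): max(15, 3, 6) = 15
D (Maxine): max(11, 2) = 11
B (Minnie): min(15, 11) = 11
F (Chance): 3/4·2 + 1/4·0 = 1.5
G (Chance): 1/3·2 + 1/3·6 + 1/3·13 = 7
E (Minnie): min(1.5, 7) = 1.5
H (Minnie): min(11, 8) = 8
Root (Maxine): max(11, 1.5, 8) = 11

11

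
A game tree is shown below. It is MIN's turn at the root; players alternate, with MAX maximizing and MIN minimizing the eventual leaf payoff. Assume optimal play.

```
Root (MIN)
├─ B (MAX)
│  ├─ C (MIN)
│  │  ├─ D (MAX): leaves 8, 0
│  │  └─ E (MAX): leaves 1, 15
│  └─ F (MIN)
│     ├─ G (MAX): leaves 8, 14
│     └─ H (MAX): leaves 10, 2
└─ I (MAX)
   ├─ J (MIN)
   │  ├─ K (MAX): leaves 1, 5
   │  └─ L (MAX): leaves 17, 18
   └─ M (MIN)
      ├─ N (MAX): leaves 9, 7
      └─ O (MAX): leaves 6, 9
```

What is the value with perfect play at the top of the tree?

D (MAX): max(8, 0) = 8
E (MAX): max(1, 15) = 15
C (MIN): min(8, 15) = 8
G (MAX): max(8, 14) = 14
H (MAX): max(10, 2) = 10
F (MIN): min(14, 10) = 10
B (MAX): max(8, 10) = 10
K (MAX): max(1, 5) = 5
L (MAX): max(17, 18) = 18
J (MIN): min(5, 18) = 5
N (MAX): max(9, 7) = 9
O (MAX): max(6, 9) = 9
M (MIN): min(9, 9) = 9
I (MAX): max(5, 9) = 9
Root (MIN): min(10, 9) = 9

9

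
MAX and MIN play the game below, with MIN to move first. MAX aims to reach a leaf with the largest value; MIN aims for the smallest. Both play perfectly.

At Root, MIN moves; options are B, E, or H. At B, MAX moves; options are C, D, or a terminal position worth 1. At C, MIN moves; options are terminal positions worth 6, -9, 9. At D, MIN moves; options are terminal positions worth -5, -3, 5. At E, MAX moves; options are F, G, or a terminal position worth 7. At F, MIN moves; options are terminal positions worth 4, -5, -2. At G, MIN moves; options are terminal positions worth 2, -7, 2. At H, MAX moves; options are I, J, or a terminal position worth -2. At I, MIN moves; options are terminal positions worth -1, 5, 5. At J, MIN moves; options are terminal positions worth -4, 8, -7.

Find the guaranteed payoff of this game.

C (MIN): min(6, -9, 9) = -9
D (MIN): min(-5, -3, 5) = -5
B (MAX): max(-9, -5, 1) = 1
F (MIN): min(4, -5, -2) = -5
G (MIN): min(2, -7, 2) = -7
E (MAX): max(-5, -7, 7) = 7
I (MIN): min(-1, 5, 5) = -1
J (MIN): min(-4, 8, -7) = -7
H (MAX): max(-1, -7, -2) = -1
Root (MIN): min(1, 7, -1) = -1

-1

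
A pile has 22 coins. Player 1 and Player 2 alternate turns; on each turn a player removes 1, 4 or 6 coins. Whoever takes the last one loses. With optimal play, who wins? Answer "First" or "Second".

First

i:   0  1  2  3  4  5  6  7  8  9 10 11 12 13 14 15 16 17 18 19 20 21 22
     W  L  W  L  W  W  L  W  L  W  W  L  W  L  W  W  L  W  L  W  W  L  W
Position 22 is W, so the first player wins.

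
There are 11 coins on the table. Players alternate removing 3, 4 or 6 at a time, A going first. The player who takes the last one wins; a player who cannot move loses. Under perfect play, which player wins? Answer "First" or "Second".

Positions where the player to move wins (W) vs loses (L):
i:   0  1  2  3  4  5  6  7  8  9 10 11
     L  L  L  W  W  W  W  W  W  L  L  L
Position 11 is L, so the second player wins.

Second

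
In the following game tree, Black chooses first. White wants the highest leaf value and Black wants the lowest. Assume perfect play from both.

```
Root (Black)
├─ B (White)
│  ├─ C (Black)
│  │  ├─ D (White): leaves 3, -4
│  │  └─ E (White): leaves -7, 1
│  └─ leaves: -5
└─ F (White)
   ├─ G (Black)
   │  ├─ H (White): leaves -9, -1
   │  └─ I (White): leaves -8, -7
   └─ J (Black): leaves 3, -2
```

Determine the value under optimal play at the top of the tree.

-2

D (White): max(3, -4) = 3
E (White): max(-7, 1) = 1
C (Black): min(3, 1) = 1
B (White): max(1, -5) = 1
H (White): max(-9, -1) = -1
I (White): max(-8, -7) = -7
G (Black): min(-1, -7) = -7
J (Black): min(3, -2) = -2
F (White): max(-7, -2) = -2
Root (Black): min(1, -2) = -2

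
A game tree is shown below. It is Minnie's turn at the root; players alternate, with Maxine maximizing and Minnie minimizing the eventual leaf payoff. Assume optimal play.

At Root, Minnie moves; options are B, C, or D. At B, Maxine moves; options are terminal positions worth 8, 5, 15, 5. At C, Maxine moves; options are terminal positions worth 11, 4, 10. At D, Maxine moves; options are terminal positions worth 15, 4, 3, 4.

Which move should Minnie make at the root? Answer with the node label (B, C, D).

C

B (Maxine): max(8, 5, 15, 5) = 15
C (Maxine): max(11, 4, 10) = 11
D (Maxine): max(15, 4, 3, 4) = 15
Root (Minnie): min(15, 11, 15) = 11
Minnie picks the child with the lowest value: C (value 11).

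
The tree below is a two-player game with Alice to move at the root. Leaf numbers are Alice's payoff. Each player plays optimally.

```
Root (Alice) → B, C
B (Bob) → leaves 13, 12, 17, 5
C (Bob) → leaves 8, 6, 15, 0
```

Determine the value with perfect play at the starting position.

B (Bob): min(13, 12, 17, 5) = 5
C (Bob): min(8, 6, 15, 0) = 0
Root (Alice): max(5, 0) = 5

5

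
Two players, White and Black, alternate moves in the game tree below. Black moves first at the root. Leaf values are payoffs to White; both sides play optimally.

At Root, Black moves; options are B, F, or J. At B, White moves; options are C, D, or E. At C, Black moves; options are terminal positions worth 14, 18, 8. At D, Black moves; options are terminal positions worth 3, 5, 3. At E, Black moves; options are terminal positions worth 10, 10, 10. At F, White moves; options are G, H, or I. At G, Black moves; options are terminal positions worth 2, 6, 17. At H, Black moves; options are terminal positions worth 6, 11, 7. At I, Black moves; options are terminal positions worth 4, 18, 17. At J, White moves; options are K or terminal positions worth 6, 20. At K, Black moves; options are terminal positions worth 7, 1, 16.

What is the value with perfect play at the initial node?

6

C (Black): min(14, 18, 8) = 8
D (Black): min(3, 5, 3) = 3
E (Black): min(10, 10, 10) = 10
B (White): max(8, 3, 10) = 10
G (Black): min(2, 6, 17) = 2
H (Black): min(6, 11, 7) = 6
I (Black): min(4, 18, 17) = 4
F (White): max(2, 6, 4) = 6
K (Black): min(7, 1, 16) = 1
J (White): max(1, 6, 20) = 20
Root (Black): min(10, 6, 20) = 6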